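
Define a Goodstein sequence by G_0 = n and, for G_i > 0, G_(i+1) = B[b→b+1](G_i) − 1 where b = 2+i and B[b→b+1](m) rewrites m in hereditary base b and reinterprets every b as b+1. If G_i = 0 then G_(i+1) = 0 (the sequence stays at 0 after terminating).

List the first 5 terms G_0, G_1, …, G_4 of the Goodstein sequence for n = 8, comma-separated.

8, 80, 553, 6310, 93395

8 —HB2→ 2^(2 + 1) —bump→ 3^(3 + 1) = 81 —(−1)→ 80
80 —HB3→ 2·3^3 + 2·3^2 + 2·3 + 2 —bump→ 2·4^4 + 2·4^2 + 2·4 + 2 = 554 —(−1)→ 553
553 —HB4→ 2·4^4 + 2·4^2 + 2·4 + 1 —bump→ 2·5^5 + 2·5^2 + 2·5 + 1 = 6311 —(−1)→ 6310
6310 —HB5→ 2·5^5 + 2·5^2 + 2·5 —bump→ 2·6^6 + 2·6^2 + 2·6 = 93396 —(−1)→ 93395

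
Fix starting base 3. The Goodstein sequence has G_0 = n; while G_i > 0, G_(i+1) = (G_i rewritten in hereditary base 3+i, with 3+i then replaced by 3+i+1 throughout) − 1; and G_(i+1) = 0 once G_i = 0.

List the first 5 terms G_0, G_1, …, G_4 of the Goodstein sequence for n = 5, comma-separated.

G_0=5  [base 3] 3 + 2  →[3↦4]→  4 + 2 = 6  −1 ⇒ G_1=5
G_1=5  [base 4] 4 + 1  →[4↦5]→  5 + 1 = 6  −1 ⇒ G_2=5
G_2=5  [base 5] 5  →[5↦6]→  6 = 6  −1 ⇒ G_3=5
G_3=5  [base 6] 5  →[6↦7]→  5 = 5  −1 ⇒ G_4=4

5, 5, 5, 5, 4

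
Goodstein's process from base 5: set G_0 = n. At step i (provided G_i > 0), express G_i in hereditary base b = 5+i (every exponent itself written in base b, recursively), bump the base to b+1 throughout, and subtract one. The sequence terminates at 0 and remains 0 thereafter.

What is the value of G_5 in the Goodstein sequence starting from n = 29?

99

i=0: 29 = 5^2 + 4 (b=5); 5→6: 6^2 + 4 = 40; 40−1 = 39
i=1: 39 = 6^2 + 3 (b=6); 6→7: 7^2 + 3 = 52; 52−1 = 51
i=2: 51 = 7^2 + 2 (b=7); 7→8: 8^2 + 2 = 66; 66−1 = 65
i=3: 65 = 8^2 + 1 (b=8); 8→9: 9^2 + 1 = 82; 82−1 = 81
i=4: 81 = 9^2 (b=9); 9→10: 10^2 = 100; 100−1 = 99
i=5: 99 = 9·10 + 9 (b=10); 10→11: 9·11 + 9 = 108; 108−1 = 107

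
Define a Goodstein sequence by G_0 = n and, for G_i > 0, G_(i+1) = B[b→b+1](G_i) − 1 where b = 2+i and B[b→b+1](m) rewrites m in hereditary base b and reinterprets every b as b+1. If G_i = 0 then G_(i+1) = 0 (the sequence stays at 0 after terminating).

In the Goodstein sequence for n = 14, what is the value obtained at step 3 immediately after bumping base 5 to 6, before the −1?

326592

G_0 = 14. HB_2(14) = 2^(2 + 1) + 2^2 + 2. Bump = 111. G_1 = 110.
G_1 = 110. HB_3(110) = 3^(3 + 1) + 3^3 + 2. Bump = 1282. G_2 = 1281.
G_2 = 1281. HB_4(1281) = 4^(4 + 1) + 4^4 + 1. Bump = 18751. G_3 = 18750.
G_3 = 18750. HB_5(18750) = 5^(5 + 1) + 5^5. Bump = 326592. G_4 = 326591.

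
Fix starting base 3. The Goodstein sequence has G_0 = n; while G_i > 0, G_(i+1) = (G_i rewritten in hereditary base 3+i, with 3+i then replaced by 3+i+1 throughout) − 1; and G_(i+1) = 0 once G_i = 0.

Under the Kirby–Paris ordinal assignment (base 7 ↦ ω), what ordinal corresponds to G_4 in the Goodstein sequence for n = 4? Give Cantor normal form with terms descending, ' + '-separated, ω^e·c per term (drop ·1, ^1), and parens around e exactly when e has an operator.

2

i=0: 4 = 3 + 1 (b=3); 3→4: 4 + 1 = 5; 5−1 = 4
i=1: 4 = 4 (b=4); 4→5: 5 = 5; 5−1 = 4
i=2: 4 = 4 (b=5); 5→6: 4 = 4; 4−1 = 3
i=3: 3 = 3 (b=6); 6→7: 3 = 3; 3−1 = 2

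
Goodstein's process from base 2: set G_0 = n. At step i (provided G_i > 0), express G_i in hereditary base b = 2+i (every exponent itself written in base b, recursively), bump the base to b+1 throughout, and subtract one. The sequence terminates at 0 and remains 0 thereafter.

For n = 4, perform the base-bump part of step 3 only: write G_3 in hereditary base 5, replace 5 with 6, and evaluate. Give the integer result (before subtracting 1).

base 2: 4 = 2^2; at 3: 3^3 = 27; next = 26
base 3: 26 = 2·3^2 + 2·3 + 2; at 4: 2·4^2 + 2·4 + 2 = 42; next = 41
base 4: 41 = 2·4^2 + 2·4 + 1; at 5: 2·5^2 + 2·5 + 1 = 61; next = 60
base 5: 60 = 2·5^2 + 2·5; at 6: 2·6^2 + 2·6 = 84; next = 83

84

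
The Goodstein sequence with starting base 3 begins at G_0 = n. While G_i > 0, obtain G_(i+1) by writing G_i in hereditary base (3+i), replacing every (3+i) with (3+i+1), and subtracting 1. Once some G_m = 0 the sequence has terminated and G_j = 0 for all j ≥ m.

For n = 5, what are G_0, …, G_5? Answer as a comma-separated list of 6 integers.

i=0: 5 = 3 + 2 (b=3); 3→4: 4 + 2 = 6; 6−1 = 5
i=1: 5 = 4 + 1 (b=4); 4→5: 5 + 1 = 6; 6−1 = 5
i=2: 5 = 5 (b=5); 5→6: 6 = 6; 6−1 = 5
i=3: 5 = 5 (b=6); 6→7: 5 = 5; 5−1 = 4
i=4: 4 = 4 (b=7); 7→8: 4 = 4; 4−1 = 3

5, 5, 5, 5, 4, 3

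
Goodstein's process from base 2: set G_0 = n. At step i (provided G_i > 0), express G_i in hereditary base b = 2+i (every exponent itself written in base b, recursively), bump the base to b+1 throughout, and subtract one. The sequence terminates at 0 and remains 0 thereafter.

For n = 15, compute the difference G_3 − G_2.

17469

i=0: 15 = 2^(2 + 1) + 2^2 + 2 + 1 (b=2); 2→3: 3^(3 + 1) + 3^3 + 3 + 1 = 112; 112−1 = 111
i=1: 111 = 3^(3 + 1) + 3^3 + 3 (b=3); 3→4: 4^(4 + 1) + 4^4 + 4 = 1284; 1284−1 = 1283
i=2: 1283 = 4^(4 + 1) + 4^4 + 3 (b=4); 4→5: 5^(5 + 1) + 5^5 + 3 = 18753; 18753−1 = 18752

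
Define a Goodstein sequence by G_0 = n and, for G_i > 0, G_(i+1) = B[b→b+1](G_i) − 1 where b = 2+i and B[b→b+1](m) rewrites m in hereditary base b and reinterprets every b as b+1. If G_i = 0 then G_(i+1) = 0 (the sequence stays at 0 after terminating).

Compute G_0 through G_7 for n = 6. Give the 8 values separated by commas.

6, 29, 257, 3125, 46655, 98039, 187243, 332147

G_0 = 6. HB_2(6) = 2^2 + 2. Bump = 30. G_1 = 29.
G_1 = 29. HB_3(29) = 3^3 + 2. Bump = 258. G_2 = 257.
G_2 = 257. HB_4(257) = 4^4 + 1. Bump = 3126. G_3 = 3125.
G_3 = 3125. HB_5(3125) = 5^5. Bump = 46656. G_4 = 46655.
G_4 = 46655. HB_6(46655) = 5·6^5 + 5·6^4 + 5·6^3 + 5·6^2 + 5·6 + 5. Bump = 98040. G_5 = 98039.
G_5 = 98039. HB_7(98039) = 5·7^5 + 5·7^4 + 5·7^3 + 5·7^2 + 5·7 + 4. Bump = 187244. G_6 = 187243.
G_6 = 187243. HB_8(187243) = 5·8^5 + 5·8^4 + 5·8^3 + 5·8^2 + 5·8 + 3. Bump = 332148. G_7 = 332147.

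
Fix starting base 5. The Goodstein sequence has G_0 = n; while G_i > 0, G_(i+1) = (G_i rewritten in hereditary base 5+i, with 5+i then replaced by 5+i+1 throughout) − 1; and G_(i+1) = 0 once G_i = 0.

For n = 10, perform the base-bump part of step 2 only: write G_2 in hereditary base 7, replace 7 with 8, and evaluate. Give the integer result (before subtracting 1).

i=0: 10 = 2·5 (b=5); 5→6: 2·6 = 12; 12−1 = 11
i=1: 11 = 6 + 5 (b=6); 6→7: 7 + 5 = 12; 12−1 = 11
i=2: 11 = 7 + 4 (b=7); 7→8: 8 + 4 = 12; 12−1 = 11

12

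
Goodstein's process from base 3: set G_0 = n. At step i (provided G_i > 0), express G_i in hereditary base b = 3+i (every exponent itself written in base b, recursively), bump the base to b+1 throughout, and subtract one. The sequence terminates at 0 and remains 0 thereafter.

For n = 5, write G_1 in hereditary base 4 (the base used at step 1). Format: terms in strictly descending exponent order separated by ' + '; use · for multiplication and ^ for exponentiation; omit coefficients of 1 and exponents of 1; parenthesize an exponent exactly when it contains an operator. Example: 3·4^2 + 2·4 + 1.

4 + 1

[0] 5 ≡ 3 + 2 (base 3). Lift 4: 6. −1: 5.
[1] 5 ≡ 4 + 1 (base 4). Lift 5: 6. −1: 5.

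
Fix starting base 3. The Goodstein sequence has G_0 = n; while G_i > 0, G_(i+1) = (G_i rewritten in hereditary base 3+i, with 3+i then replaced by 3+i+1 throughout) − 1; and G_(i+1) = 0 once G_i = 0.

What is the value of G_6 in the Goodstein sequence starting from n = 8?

11

base 3: 8 = 2·3 + 2; at 4: 2·4 + 2 = 10; next = 9
base 4: 9 = 2·4 + 1; at 5: 2·5 + 1 = 11; next = 10
base 5: 10 = 2·5; at 6: 2·6 = 12; next = 11
base 6: 11 = 6 + 5; at 7: 7 + 5 = 12; next = 11
base 7: 11 = 7 + 4; at 8: 8 + 4 = 12; next = 11
base 8: 11 = 8 + 3; at 9: 9 + 3 = 12; next = 11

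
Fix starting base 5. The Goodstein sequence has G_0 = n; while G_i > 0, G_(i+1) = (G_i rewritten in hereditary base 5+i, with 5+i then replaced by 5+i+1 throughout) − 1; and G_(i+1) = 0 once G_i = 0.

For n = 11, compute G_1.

12

(0) 11|_5 = 2·5 + 1 ↦ 2·6 + 1|_6 = 13 ⇒ 12
(1) 12|_6 = 2·6 ↦ 2·7|_7 = 14 ⇒ 13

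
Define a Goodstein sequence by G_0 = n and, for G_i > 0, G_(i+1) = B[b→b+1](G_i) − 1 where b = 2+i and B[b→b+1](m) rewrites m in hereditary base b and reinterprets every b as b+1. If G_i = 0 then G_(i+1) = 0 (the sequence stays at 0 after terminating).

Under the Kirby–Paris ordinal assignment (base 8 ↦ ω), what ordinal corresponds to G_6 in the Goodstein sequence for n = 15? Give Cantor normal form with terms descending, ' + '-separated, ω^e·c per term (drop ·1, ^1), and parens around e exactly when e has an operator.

step 0: 15 = 2^(2 + 1) + 2^2 + 2 + 1; sub 3 for 2: 3^(3 + 1) + 3^3 + 3 + 1; = 112; G_1 = 112−1 = 111
step 1: 111 = 3^(3 + 1) + 3^3 + 3; sub 4 for 3: 4^(4 + 1) + 4^4 + 4; = 1284; G_2 = 1284−1 = 1283
step 2: 1283 = 4^(4 + 1) + 4^4 + 3; sub 5 for 4: 5^(5 + 1) + 5^5 + 3; = 18753; G_3 = 18753−1 = 18752
step 3: 18752 = 5^(5 + 1) + 5^5 + 2; sub 6 for 5: 6^(6 + 1) + 6^6 + 2; = 326594; G_4 = 326594−1 = 326593
step 4: 326593 = 6^(6 + 1) + 6^6 + 1; sub 7 for 6: 7^(7 + 1) + 7^7 + 1; = 6588345; G_5 = 6588345−1 = 6588344
step 5: 6588344 = 7^(7 + 1) + 7^7; sub 8 for 7: 8^(8 + 1) + 8^8; = 150994944; G_6 = 150994944−1 = 150994943
step 6: 150994943 = 8^(8 + 1) + 7·8^7 + 7·8^6 + 7·8^5 + 7·8^4 + 7·8^3 + 7·8^2 + 7·8 + 7; sub 9 for 8: 9^(9 + 1) + 7·9^7 + 7·9^6 + 7·9^5 + 7·9^4 + 7·9^3 + 7·9^2 + 7·9 + 7; = 3524450281; G_7 = 3524450281−1 = 3524450280

ω^(ω + 1) + ω^7·7 + ω^6·7 + ω^5·7 + ω^4·7 + ω^3·7 + ω^2·7 + ω·7 + 7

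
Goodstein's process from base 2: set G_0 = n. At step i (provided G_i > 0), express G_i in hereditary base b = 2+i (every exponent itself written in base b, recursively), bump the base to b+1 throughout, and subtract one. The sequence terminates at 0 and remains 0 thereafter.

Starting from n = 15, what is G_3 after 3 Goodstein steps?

base 2: 15 = 2^(2 + 1) + 2^2 + 2 + 1; at 3: 3^(3 + 1) + 3^3 + 3 + 1 = 112; next = 111
base 3: 111 = 3^(3 + 1) + 3^3 + 3; at 4: 4^(4 + 1) + 4^4 + 4 = 1284; next = 1283
base 4: 1283 = 4^(4 + 1) + 4^4 + 3; at 5: 5^(5 + 1) + 5^5 + 3 = 18753; next = 18752
base 5: 18752 = 5^(5 + 1) + 5^5 + 2; at 6: 6^(6 + 1) + 6^6 + 2 = 326594; next = 326593

18752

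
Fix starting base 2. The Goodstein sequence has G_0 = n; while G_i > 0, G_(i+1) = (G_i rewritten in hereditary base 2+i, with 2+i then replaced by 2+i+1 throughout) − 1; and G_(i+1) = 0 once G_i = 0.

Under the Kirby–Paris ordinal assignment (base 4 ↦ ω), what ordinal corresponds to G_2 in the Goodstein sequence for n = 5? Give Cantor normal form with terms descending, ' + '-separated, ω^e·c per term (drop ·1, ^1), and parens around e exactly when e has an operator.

ω^3·3 + ω^2·3 + ω·3 + 3

5 —HB2→ 2^2 + 1 —bump→ 3^3 + 1 = 28 —(−1)→ 27
27 —HB3→ 3^3 —bump→ 4^4 = 256 —(−1)→ 255
255 —HB4→ 3·4^3 + 3·4^2 + 3·4 + 3 —bump→ 3·5^3 + 3·5^2 + 3·5 + 3 = 468 —(−1)→ 467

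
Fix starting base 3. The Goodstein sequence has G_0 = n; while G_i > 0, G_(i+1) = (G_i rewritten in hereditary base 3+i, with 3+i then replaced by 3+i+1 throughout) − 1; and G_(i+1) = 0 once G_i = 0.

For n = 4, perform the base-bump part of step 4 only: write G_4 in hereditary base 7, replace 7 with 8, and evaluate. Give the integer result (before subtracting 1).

G_0 = 4. HB_3(4) = 3 + 1. Bump = 5. G_1 = 4.
G_1 = 4. HB_4(4) = 4. Bump = 5. G_2 = 4.
G_2 = 4. HB_5(4) = 4. Bump = 4. G_3 = 3.
G_3 = 3. HB_6(3) = 3. Bump = 3. G_4 = 2.
G_4 = 2. HB_7(2) = 2. Bump = 2. G_5 = 1.

2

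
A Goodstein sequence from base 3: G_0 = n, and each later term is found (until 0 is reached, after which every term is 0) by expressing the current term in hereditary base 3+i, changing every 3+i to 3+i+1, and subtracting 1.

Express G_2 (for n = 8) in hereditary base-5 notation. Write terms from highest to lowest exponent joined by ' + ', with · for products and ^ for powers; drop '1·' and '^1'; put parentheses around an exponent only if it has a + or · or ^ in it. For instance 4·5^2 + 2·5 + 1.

2·5

G_0 = 8. HB_3(8) = 2·3 + 2. Bump = 10. G_1 = 9.
G_1 = 9. HB_4(9) = 2·4 + 1. Bump = 11. G_2 = 10.
G_2 = 10. HB_5(10) = 2·5. Bump = 12. G_3 = 11.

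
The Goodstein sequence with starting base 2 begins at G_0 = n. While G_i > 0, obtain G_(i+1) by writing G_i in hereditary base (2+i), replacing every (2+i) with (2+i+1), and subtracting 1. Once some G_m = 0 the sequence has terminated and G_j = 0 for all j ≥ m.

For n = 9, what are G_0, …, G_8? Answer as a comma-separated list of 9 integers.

9, 81, 1023, 9842, 140743, 2471826, 50333399, 1162263921, 30000003325

step 0: 9 = 2^(2 + 1) + 1; sub 3 for 2: 3^(3 + 1) + 1; = 82; G_1 = 82−1 = 81
step 1: 81 = 3^(3 + 1); sub 4 for 3: 4^(4 + 1); = 1024; G_2 = 1024−1 = 1023
step 2: 1023 = 3·4^4 + 3·4^3 + 3·4^2 + 3·4 + 3; sub 5 for 4: 3·5^5 + 3·5^3 + 3·5^2 + 3·5 + 3; = 9843; G_3 = 9843−1 = 9842
step 3: 9842 = 3·5^5 + 3·5^3 + 3·5^2 + 3·5 + 2; sub 6 for 5: 3·6^6 + 3·6^3 + 3·6^2 + 3·6 + 2; = 140744; G_4 = 140744−1 = 140743
step 4: 140743 = 3·6^6 + 3·6^3 + 3·6^2 + 3·6 + 1; sub 7 for 6: 3·7^7 + 3·7^3 + 3·7^2 + 3·7 + 1; = 2471827; G_5 = 2471827−1 = 2471826
step 5: 2471826 = 3·7^7 + 3·7^3 + 3·7^2 + 3·7; sub 8 for 7: 3·8^8 + 3·8^3 + 3·8^2 + 3·8; = 50333400; G_6 = 50333400−1 = 50333399
step 6: 50333399 = 3·8^8 + 3·8^3 + 3·8^2 + 2·8 + 7; sub 9 for 8: 3·9^9 + 3·9^3 + 3·9^2 + 2·9 + 7; = 1162263922; G_7 = 1162263922−1 = 1162263921
step 7: 1162263921 = 3·9^9 + 3·9^3 + 3·9^2 + 2·9 + 6; sub 10 for 9: 3·10^10 + 3·10^3 + 3·10^2 + 2·10 + 6; = 30000003326; G_8 = 30000003326−1 = 30000003325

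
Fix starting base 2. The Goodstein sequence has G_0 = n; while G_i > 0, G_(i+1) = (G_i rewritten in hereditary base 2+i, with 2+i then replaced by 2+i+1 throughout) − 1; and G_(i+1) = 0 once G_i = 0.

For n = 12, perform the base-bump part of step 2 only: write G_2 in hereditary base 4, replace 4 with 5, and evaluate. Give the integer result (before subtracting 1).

15686

[0] 12 ≡ 2^(2 + 1) + 2^2 (base 2). Lift 3: 108. −1: 107.
[1] 107 ≡ 3^(3 + 1) + 2·3^2 + 2·3 + 2 (base 3). Lift 4: 1066. −1: 1065.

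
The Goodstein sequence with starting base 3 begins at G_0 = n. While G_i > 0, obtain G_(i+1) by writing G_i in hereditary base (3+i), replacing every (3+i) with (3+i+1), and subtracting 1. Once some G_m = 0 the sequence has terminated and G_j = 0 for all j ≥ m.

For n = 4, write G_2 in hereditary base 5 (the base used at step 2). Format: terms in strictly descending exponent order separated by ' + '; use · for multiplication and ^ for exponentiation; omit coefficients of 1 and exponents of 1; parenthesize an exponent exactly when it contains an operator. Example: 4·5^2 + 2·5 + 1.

4

G_0 = 4. HB_3(4) = 3 + 1. Bump = 5. G_1 = 4.
G_1 = 4. HB_4(4) = 4. Bump = 5. G_2 = 4.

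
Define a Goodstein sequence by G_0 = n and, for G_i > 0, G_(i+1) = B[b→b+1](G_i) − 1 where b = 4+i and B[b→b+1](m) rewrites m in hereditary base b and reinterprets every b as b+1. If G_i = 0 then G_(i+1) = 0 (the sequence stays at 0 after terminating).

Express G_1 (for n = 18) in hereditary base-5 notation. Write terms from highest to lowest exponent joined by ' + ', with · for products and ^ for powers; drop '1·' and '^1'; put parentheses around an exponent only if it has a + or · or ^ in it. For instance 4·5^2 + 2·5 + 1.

5^2 + 1

i=0: 18 = 4^2 + 2 (b=4); 4→5: 5^2 + 2 = 27; 27−1 = 26
i=1: 26 = 5^2 + 1 (b=5); 5→6: 6^2 + 1 = 37; 37−1 = 36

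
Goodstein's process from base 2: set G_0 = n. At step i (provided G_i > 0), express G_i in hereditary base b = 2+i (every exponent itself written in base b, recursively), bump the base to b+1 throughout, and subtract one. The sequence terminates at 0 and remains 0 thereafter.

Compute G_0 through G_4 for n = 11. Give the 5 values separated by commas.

11, 84, 1027, 15627, 279937

base 2: 11 = 2^(2 + 1) + 2 + 1; at 3: 3^(3 + 1) + 3 + 1 = 85; next = 84
base 3: 84 = 3^(3 + 1) + 3; at 4: 4^(4 + 1) + 4 = 1028; next = 1027
base 4: 1027 = 4^(4 + 1) + 3; at 5: 5^(5 + 1) + 3 = 15628; next = 15627
base 5: 15627 = 5^(5 + 1) + 2; at 6: 6^(6 + 1) + 2 = 279938; next = 279937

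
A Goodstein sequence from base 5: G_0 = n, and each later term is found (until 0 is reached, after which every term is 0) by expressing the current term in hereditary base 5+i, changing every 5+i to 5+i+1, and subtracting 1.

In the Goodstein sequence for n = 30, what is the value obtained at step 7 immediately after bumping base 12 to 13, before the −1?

154

i=0: 30 = 5^2 + 5 (b=5); 5→6: 6^2 + 6 = 42; 42−1 = 41
i=1: 41 = 6^2 + 5 (b=6); 6→7: 7^2 + 5 = 54; 54−1 = 53
i=2: 53 = 7^2 + 4 (b=7); 7→8: 8^2 + 4 = 68; 68−1 = 67
i=3: 67 = 8^2 + 3 (b=8); 8→9: 9^2 + 3 = 84; 84−1 = 83
i=4: 83 = 9^2 + 2 (b=9); 9→10: 10^2 + 2 = 102; 102−1 = 101
i=5: 101 = 10^2 + 1 (b=10); 10→11: 11^2 + 1 = 122; 122−1 = 121
i=6: 121 = 11^2 (b=11); 11→12: 12^2 = 144; 144−1 = 143
i=7: 143 = 11·12 + 11 (b=12); 12→13: 11·13 + 11 = 154; 154−1 = 153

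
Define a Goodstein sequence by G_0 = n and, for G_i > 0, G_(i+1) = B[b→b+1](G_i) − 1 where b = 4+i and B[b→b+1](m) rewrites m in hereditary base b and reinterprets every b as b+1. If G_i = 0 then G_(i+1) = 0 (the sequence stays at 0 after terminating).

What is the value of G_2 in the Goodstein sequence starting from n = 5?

5

[0] 5 ≡ 4 + 1 (base 4). Lift 5: 6. −1: 5.
[1] 5 ≡ 5 (base 5). Lift 6: 6. −1: 5.
[2] 5 ≡ 5 (base 6). Lift 7: 5. −1: 4.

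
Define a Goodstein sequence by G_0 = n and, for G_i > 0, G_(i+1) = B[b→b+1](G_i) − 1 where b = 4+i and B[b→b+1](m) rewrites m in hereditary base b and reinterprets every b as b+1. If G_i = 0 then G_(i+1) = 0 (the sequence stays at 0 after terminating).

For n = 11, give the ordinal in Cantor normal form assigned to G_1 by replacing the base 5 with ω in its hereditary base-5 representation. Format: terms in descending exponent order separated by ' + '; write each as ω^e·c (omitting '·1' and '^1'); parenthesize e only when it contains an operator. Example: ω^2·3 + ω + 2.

ω·2 + 2

step 0: 11 = 2·4 + 3; sub 5 for 4: 2·5 + 3; = 13; G_1 = 13−1 = 12
step 1: 12 = 2·5 + 2; sub 6 for 5: 2·6 + 2; = 14; G_2 = 14−1 = 13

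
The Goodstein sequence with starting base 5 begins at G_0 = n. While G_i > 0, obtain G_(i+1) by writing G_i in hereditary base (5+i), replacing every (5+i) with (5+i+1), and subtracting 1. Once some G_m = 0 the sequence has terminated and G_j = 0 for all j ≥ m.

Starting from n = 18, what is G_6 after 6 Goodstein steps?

28

(0) 18|_5 = 3·5 + 3 ↦ 3·6 + 3|_6 = 21 ⇒ 20
(1) 20|_6 = 3·6 + 2 ↦ 3·7 + 2|_7 = 23 ⇒ 22
(2) 22|_7 = 3·7 + 1 ↦ 3·8 + 1|_8 = 25 ⇒ 24
(3) 24|_8 = 3·8 ↦ 3·9|_9 = 27 ⇒ 26
(4) 26|_9 = 2·9 + 8 ↦ 2·10 + 8|_10 = 28 ⇒ 27
(5) 27|_10 = 2·10 + 7 ↦ 2·11 + 7|_11 = 29 ⇒ 28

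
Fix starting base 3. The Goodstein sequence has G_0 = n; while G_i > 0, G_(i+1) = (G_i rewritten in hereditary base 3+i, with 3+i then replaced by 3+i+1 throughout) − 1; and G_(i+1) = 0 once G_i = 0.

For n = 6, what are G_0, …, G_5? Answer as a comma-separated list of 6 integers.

6, 7, 7, 7, 7, 7

G_0=6  [base 3] 2·3  →[3↦4]→  2·4 = 8  −1 ⇒ G_1=7
G_1=7  [base 4] 4 + 3  →[4↦5]→  5 + 3 = 8  −1 ⇒ G_2=7
G_2=7  [base 5] 5 + 2  →[5↦6]→  6 + 2 = 8  −1 ⇒ G_3=7
G_3=7  [base 6] 6 + 1  →[6↦7]→  7 + 1 = 8  −1 ⇒ G_4=7
G_4=7  [base 7] 7  →[7↦8]→  8 = 8  −1 ⇒ G_5=7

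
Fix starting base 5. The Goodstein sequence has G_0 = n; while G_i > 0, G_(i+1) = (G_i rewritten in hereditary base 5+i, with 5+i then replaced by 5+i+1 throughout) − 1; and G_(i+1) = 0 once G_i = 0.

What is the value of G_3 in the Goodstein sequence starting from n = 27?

i=0: 27 = 5^2 + 2 (b=5); 5→6: 6^2 + 2 = 38; 38−1 = 37
i=1: 37 = 6^2 + 1 (b=6); 6→7: 7^2 + 1 = 50; 50−1 = 49
i=2: 49 = 7^2 (b=7); 7→8: 8^2 = 64; 64−1 = 63
i=3: 63 = 7·8 + 7 (b=8); 8→9: 7·9 + 7 = 70; 70−1 = 69

63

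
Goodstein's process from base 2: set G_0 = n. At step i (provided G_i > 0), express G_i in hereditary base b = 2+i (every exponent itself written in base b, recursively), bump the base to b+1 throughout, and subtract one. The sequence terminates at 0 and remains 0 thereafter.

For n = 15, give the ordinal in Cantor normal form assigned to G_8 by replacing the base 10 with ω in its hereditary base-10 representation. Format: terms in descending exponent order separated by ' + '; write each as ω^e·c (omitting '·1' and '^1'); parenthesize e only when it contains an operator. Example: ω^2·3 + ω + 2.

ω^(ω + 1) + ω^7·7 + ω^6·7 + ω^5·7 + ω^4·7 + ω^3·7 + ω^2·7 + ω·7 + 5

15 —HB2→ 2^(2 + 1) + 2^2 + 2 + 1 —bump→ 3^(3 + 1) + 3^3 + 3 + 1 = 112 —(−1)→ 111
111 —HB3→ 3^(3 + 1) + 3^3 + 3 —bump→ 4^(4 + 1) + 4^4 + 4 = 1284 —(−1)→ 1283
1283 —HB4→ 4^(4 + 1) + 4^4 + 3 —bump→ 5^(5 + 1) + 5^5 + 3 = 18753 —(−1)→ 18752
18752 —HB5→ 5^(5 + 1) + 5^5 + 2 —bump→ 6^(6 + 1) + 6^6 + 2 = 326594 —(−1)→ 326593
326593 —HB6→ 6^(6 + 1) + 6^6 + 1 —bump→ 7^(7 + 1) + 7^7 + 1 = 6588345 —(−1)→ 6588344
6588344 —HB7→ 7^(7 + 1) + 7^7 —bump→ 8^(8 + 1) + 8^8 = 150994944 —(−1)→ 150994943
150994943 —HB8→ 8^(8 + 1) + 7·8^7 + 7·8^6 + 7·8^5 + 7·8^4 + 7·8^3 + 7·8^2 + 7·8 + 7 —bump→ 9^(9 + 1) + 7·9^7 + 7·9^6 + 7·9^5 + 7·9^4 + 7·9^3 + 7·9^2 + 7·9 + 7 = 3524450281 —(−1)→ 3524450280
3524450280 —HB9→ 9^(9 + 1) + 7·9^7 + 7·9^6 + 7·9^5 + 7·9^4 + 7·9^3 + 7·9^2 + 7·9 + 6 —bump→ 10^(10 + 1) + 7·10^7 + 7·10^6 + 7·10^5 + 7·10^4 + 7·10^3 + 7·10^2 + 7·10 + 6 = 100077777776 —(−1)→ 100077777775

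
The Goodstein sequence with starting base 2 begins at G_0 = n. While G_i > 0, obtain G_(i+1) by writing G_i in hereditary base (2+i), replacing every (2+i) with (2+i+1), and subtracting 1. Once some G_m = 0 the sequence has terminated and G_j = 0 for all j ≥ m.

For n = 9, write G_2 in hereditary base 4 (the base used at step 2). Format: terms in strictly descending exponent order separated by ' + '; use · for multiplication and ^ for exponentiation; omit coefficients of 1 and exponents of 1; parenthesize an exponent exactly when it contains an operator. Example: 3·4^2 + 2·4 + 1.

G_0 = 9. HB_2(9) = 2^(2 + 1) + 1. Bump = 82. G_1 = 81.
G_1 = 81. HB_3(81) = 3^(3 + 1). Bump = 1024. G_2 = 1023.
G_2 = 1023. HB_4(1023) = 3·4^4 + 3·4^3 + 3·4^2 + 3·4 + 3. Bump = 9843. G_3 = 9842.

3·4^4 + 3·4^3 + 3·4^2 + 3·4 + 3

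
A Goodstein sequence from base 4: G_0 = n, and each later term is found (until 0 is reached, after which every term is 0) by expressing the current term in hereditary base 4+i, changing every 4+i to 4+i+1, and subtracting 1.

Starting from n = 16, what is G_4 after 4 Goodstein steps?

base 4: 16 = 4^2; at 5: 5^2 = 25; next = 24
base 5: 24 = 4·5 + 4; at 6: 4·6 + 4 = 28; next = 27
base 6: 27 = 4·6 + 3; at 7: 4·7 + 3 = 31; next = 30
base 7: 30 = 4·7 + 2; at 8: 4·8 + 2 = 34; next = 33

33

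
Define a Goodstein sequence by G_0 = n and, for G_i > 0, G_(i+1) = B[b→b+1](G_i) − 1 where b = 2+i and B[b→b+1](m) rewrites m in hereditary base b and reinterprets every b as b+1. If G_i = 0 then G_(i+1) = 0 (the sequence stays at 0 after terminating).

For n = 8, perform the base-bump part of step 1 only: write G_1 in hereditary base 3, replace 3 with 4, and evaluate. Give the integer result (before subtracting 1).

554

(0) 8|_2 = 2^(2 + 1) ↦ 3^(3 + 1)|_3 = 81 ⇒ 80
(1) 80|_3 = 2·3^3 + 2·3^2 + 2·3 + 2 ↦ 2·4^4 + 2·4^2 + 2·4 + 2|_4 = 554 ⇒ 553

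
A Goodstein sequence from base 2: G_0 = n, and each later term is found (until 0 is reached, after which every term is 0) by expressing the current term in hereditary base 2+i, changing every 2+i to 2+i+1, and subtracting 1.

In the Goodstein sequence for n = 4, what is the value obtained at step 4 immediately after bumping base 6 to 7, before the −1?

110

base 2: 4 = 2^2; at 3: 3^3 = 27; next = 26
base 3: 26 = 2·3^2 + 2·3 + 2; at 4: 2·4^2 + 2·4 + 2 = 42; next = 41
base 4: 41 = 2·4^2 + 2·4 + 1; at 5: 2·5^2 + 2·5 + 1 = 61; next = 60
base 5: 60 = 2·5^2 + 2·5; at 6: 2·6^2 + 2·6 = 84; next = 83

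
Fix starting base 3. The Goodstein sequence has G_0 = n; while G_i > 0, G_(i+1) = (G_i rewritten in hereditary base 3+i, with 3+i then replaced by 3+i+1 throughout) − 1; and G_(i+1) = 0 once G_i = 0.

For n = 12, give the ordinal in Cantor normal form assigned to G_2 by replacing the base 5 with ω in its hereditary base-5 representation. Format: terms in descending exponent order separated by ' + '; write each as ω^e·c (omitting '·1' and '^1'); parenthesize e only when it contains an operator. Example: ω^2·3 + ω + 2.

[0] 12 ≡ 3^2 + 3 (base 3). Lift 4: 20. −1: 19.
[1] 19 ≡ 4^2 + 3 (base 4). Lift 5: 28. −1: 27.
[2] 27 ≡ 5^2 + 2 (base 5). Lift 6: 38. −1: 37.

ω^2 + 2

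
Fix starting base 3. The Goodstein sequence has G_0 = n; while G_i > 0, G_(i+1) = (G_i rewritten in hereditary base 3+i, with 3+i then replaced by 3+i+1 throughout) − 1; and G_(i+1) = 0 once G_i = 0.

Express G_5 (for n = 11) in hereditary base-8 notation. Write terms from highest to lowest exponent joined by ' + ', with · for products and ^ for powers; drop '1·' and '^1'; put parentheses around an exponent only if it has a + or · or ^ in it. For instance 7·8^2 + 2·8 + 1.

i=0: 11 = 3^2 + 2 (b=3); 3→4: 4^2 + 2 = 18; 18−1 = 17
i=1: 17 = 4^2 + 1 (b=4); 4→5: 5^2 + 1 = 26; 26−1 = 25
i=2: 25 = 5^2 (b=5); 5→6: 6^2 = 36; 36−1 = 35
i=3: 35 = 5·6 + 5 (b=6); 6→7: 5·7 + 5 = 40; 40−1 = 39
i=4: 39 = 5·7 + 4 (b=7); 7→8: 5·8 + 4 = 44; 44−1 = 43
i=5: 43 = 5·8 + 3 (b=8); 8→9: 5·9 + 3 = 48; 48−1 = 47

5·8 + 3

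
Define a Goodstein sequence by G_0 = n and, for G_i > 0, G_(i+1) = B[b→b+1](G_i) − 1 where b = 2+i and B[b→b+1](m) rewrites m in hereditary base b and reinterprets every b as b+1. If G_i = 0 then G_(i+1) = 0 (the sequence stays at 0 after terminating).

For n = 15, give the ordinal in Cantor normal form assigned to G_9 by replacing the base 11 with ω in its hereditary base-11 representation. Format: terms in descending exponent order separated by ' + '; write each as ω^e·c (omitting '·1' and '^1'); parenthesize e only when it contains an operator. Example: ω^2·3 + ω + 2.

ω^(ω + 1) + ω^7·7 + ω^6·7 + ω^5·7 + ω^4·7 + ω^3·7 + ω^2·7 + ω·7 + 4

[0] 15 ≡ 2^(2 + 1) + 2^2 + 2 + 1 (base 2). Lift 3: 112. −1: 111.
[1] 111 ≡ 3^(3 + 1) + 3^3 + 3 (base 3). Lift 4: 1284. −1: 1283.
[2] 1283 ≡ 4^(4 + 1) + 4^4 + 3 (base 4). Lift 5: 18753. −1: 18752.
[3] 18752 ≡ 5^(5 + 1) + 5^5 + 2 (base 5). Lift 6: 326594. −1: 326593.
[4] 326593 ≡ 6^(6 + 1) + 6^6 + 1 (base 6). Lift 7: 6588345. −1: 6588344.
[5] 6588344 ≡ 7^(7 + 1) + 7^7 (base 7). Lift 8: 150994944. −1: 150994943.
[6] 150994943 ≡ 8^(8 + 1) + 7·8^7 + 7·8^6 + 7·8^5 + 7·8^4 + 7·8^3 + 7·8^2 + 7·8 + 7 (base 8). Lift 9: 3524450281. −1: 3524450280.
[7] 3524450280 ≡ 9^(9 + 1) + 7·9^7 + 7·9^6 + 7·9^5 + 7·9^4 + 7·9^3 + 7·9^2 + 7·9 + 6 (base 9). Lift 10: 100077777776. −1: 100077777775.
[8] 100077777775 ≡ 10^(10 + 1) + 7·10^7 + 7·10^6 + 7·10^5 + 7·10^4 + 7·10^3 + 7·10^2 + 7·10 + 5 (base 10). Lift 11: 3138578427935. −1: 3138578427934.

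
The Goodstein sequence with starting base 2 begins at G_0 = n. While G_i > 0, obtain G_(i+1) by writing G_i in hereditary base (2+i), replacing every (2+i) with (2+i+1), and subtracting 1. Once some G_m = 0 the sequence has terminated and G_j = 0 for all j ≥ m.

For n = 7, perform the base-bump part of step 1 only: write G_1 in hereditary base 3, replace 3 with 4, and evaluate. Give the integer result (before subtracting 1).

260

[0] 7 ≡ 2^2 + 2 + 1 (base 2). Lift 3: 31. −1: 30.
[1] 30 ≡ 3^3 + 3 (base 3). Lift 4: 260. −1: 259.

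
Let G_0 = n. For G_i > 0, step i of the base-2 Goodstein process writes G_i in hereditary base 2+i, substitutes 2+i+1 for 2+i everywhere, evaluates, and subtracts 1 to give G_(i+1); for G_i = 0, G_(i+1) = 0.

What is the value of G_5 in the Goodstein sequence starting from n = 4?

109

G_0 = 4. HB_2(4) = 2^2. Bump = 27. G_1 = 26.
G_1 = 26. HB_3(26) = 2·3^2 + 2·3 + 2. Bump = 42. G_2 = 41.
G_2 = 41. HB_4(41) = 2·4^2 + 2·4 + 1. Bump = 61. G_3 = 60.
G_3 = 60. HB_5(60) = 2·5^2 + 2·5. Bump = 84. G_4 = 83.
G_4 = 83. HB_6(83) = 2·6^2 + 6 + 5. Bump = 110. G_5 = 109.
G_5 = 109. HB_7(109) = 2·7^2 + 7 + 4. Bump = 140. G_6 = 139.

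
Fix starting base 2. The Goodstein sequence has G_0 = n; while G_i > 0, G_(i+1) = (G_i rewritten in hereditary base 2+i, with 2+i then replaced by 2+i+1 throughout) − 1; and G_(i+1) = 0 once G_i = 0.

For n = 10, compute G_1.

83

i=0: 10 = 2^(2 + 1) + 2 (b=2); 2→3: 3^(3 + 1) + 3 = 84; 84−1 = 83
i=1: 83 = 3^(3 + 1) + 2 (b=3); 3→4: 4^(4 + 1) + 2 = 1026; 1026−1 = 1025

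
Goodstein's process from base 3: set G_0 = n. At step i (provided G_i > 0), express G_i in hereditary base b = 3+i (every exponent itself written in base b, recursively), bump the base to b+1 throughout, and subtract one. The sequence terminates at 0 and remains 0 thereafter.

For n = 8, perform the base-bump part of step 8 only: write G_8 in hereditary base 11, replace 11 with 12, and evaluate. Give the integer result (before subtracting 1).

12

i=0: 8 = 2·3 + 2 (b=3); 3→4: 2·4 + 2 = 10; 10−1 = 9
i=1: 9 = 2·4 + 1 (b=4); 4→5: 2·5 + 1 = 11; 11−1 = 10
i=2: 10 = 2·5 (b=5); 5→6: 2·6 = 12; 12−1 = 11
i=3: 11 = 6 + 5 (b=6); 6→7: 7 + 5 = 12; 12−1 = 11
i=4: 11 = 7 + 4 (b=7); 7→8: 8 + 4 = 12; 12−1 = 11
i=5: 11 = 8 + 3 (b=8); 8→9: 9 + 3 = 12; 12−1 = 11
i=6: 11 = 9 + 2 (b=9); 9→10: 10 + 2 = 12; 12−1 = 11
i=7: 11 = 10 + 1 (b=10); 10→11: 11 + 1 = 12; 12−1 = 11
i=8: 11 = 11 (b=11); 11→12: 12 = 12; 12−1 = 11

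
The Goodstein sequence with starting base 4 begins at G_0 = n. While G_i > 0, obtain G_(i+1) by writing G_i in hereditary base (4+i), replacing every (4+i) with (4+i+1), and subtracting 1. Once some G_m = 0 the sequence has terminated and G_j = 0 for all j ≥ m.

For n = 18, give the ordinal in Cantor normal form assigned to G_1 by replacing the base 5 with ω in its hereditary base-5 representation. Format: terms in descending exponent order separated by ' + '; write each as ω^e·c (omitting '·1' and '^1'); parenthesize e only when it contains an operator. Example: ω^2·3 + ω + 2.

ω^2 + 1

G_0 = 18. HB_4(18) = 4^2 + 2. Bump = 27. G_1 = 26.
G_1 = 26. HB_5(26) = 5^2 + 1. Bump = 37. G_2 = 36.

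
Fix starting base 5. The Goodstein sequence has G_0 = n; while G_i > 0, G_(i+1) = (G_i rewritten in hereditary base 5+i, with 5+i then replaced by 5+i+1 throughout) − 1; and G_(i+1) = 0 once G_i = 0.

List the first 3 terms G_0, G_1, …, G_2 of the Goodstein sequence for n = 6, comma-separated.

6, 6, 6

step 0: 6 = 5 + 1; sub 6 for 5: 6 + 1; = 7; G_1 = 7−1 = 6
step 1: 6 = 6; sub 7 for 6: 7; = 7; G_2 = 7−1 = 6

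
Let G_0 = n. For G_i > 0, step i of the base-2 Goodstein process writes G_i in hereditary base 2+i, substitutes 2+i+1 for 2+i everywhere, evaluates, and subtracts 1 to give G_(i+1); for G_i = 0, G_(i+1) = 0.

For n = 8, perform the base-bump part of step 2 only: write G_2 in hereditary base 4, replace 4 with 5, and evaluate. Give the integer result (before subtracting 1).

base 2: 8 = 2^(2 + 1); at 3: 3^(3 + 1) = 81; next = 80
base 3: 80 = 2·3^3 + 2·3^2 + 2·3 + 2; at 4: 2·4^4 + 2·4^2 + 2·4 + 2 = 554; next = 553
base 4: 553 = 2·4^4 + 2·4^2 + 2·4 + 1; at 5: 2·5^5 + 2·5^2 + 2·5 + 1 = 6311; next = 6310

6311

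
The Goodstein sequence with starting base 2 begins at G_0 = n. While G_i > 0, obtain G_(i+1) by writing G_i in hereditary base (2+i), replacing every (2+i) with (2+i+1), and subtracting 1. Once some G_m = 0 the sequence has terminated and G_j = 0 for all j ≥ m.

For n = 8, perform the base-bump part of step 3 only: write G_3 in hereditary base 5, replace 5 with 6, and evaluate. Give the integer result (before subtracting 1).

93396

(0) 8|_2 = 2^(2 + 1) ↦ 3^(3 + 1)|_3 = 81 ⇒ 80
(1) 80|_3 = 2·3^3 + 2·3^2 + 2·3 + 2 ↦ 2·4^4 + 2·4^2 + 2·4 + 2|_4 = 554 ⇒ 553
(2) 553|_4 = 2·4^4 + 2·4^2 + 2·4 + 1 ↦ 2·5^5 + 2·5^2 + 2·5 + 1|_5 = 6311 ⇒ 6310
(3) 6310|_5 = 2·5^5 + 2·5^2 + 2·5 ↦ 2·6^6 + 2·6^2 + 2·6|_6 = 93396 ⇒ 93395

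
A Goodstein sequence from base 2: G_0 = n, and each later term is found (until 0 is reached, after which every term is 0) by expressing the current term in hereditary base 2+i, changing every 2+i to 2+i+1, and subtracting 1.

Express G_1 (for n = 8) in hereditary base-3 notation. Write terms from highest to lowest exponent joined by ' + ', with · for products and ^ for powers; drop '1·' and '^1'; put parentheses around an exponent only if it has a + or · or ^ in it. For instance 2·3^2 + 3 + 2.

i=0: 8 = 2^(2 + 1) (b=2); 2→3: 3^(3 + 1) = 81; 81−1 = 80
i=1: 80 = 2·3^3 + 2·3^2 + 2·3 + 2 (b=3); 3→4: 2·4^4 + 2·4^2 + 2·4 + 2 = 554; 554−1 = 553

2·3^3 + 2·3^2 + 2·3 + 2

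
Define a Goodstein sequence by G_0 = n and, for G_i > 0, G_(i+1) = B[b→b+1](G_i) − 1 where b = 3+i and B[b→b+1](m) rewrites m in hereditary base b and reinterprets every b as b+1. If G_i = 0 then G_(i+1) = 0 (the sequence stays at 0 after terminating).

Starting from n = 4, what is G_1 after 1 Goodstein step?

base 3: 4 = 3 + 1; at 4: 4 + 1 = 5; next = 4
base 4: 4 = 4; at 5: 5 = 5; next = 4

4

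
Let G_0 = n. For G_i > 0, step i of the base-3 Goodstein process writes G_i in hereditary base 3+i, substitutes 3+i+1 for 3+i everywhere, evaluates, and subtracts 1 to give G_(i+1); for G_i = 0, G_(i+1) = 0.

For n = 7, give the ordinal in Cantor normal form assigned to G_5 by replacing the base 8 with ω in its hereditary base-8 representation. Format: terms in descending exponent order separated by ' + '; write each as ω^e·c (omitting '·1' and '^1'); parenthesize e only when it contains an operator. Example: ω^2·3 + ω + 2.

i=0: 7 = 2·3 + 1 (b=3); 3→4: 2·4 + 1 = 9; 9−1 = 8
i=1: 8 = 2·4 (b=4); 4→5: 2·5 = 10; 10−1 = 9
i=2: 9 = 5 + 4 (b=5); 5→6: 6 + 4 = 10; 10−1 = 9
i=3: 9 = 6 + 3 (b=6); 6→7: 7 + 3 = 10; 10−1 = 9
i=4: 9 = 7 + 2 (b=7); 7→8: 8 + 2 = 10; 10−1 = 9
i=5: 9 = 8 + 1 (b=8); 8→9: 9 + 1 = 10; 10−1 = 9

ω + 1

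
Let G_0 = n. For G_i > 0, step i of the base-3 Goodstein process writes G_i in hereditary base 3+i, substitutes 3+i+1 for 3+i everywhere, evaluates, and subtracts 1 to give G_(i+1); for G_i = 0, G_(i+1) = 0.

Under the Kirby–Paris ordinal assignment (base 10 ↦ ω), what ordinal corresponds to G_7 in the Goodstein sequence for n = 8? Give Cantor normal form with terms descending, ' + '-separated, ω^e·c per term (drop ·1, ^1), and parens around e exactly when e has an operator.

step 0: 8 = 2·3 + 2; sub 4 for 3: 2·4 + 2; = 10; G_1 = 10−1 = 9
step 1: 9 = 2·4 + 1; sub 5 for 4: 2·5 + 1; = 11; G_2 = 11−1 = 10
step 2: 10 = 2·5; sub 6 for 5: 2·6; = 12; G_3 = 12−1 = 11
step 3: 11 = 6 + 5; sub 7 for 6: 7 + 5; = 12; G_4 = 12−1 = 11
step 4: 11 = 7 + 4; sub 8 for 7: 8 + 4; = 12; G_5 = 12−1 = 11
step 5: 11 = 8 + 3; sub 9 for 8: 9 + 3; = 12; G_6 = 12−1 = 11
step 6: 11 = 9 + 2; sub 10 for 9: 10 + 2; = 12; G_7 = 12−1 = 11
step 7: 11 = 10 + 1; sub 11 for 10: 11 + 1; = 12; G_8 = 12−1 = 11

ω + 1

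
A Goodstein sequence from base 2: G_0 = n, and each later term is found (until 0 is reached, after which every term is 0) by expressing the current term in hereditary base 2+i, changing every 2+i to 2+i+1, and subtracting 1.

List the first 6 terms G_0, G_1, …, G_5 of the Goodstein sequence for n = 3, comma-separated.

3, 3, 3, 2, 1, 0

[0] 3 ≡ 2 + 1 (base 2). Lift 3: 4. −1: 3.
[1] 3 ≡ 3 (base 3). Lift 4: 4. −1: 3.
[2] 3 ≡ 3 (base 4). Lift 5: 3. −1: 2.
[3] 2 ≡ 2 (base 5). Lift 6: 2. −1: 1.
[4] 1 ≡ 1 (base 6). Lift 7: 1. −1: 0.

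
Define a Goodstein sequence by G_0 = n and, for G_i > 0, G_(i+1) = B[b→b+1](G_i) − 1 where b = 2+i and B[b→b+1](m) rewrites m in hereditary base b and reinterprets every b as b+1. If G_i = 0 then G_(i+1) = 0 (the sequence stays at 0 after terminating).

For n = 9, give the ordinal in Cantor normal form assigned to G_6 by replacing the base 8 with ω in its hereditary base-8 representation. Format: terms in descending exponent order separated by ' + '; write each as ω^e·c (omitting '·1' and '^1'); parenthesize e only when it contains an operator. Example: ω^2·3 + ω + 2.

ω^ω·3 + ω^3·3 + ω^2·3 + ω·2 + 7

G_0 = 9. HB_2(9) = 2^(2 + 1) + 1. Bump = 82. G_1 = 81.
G_1 = 81. HB_3(81) = 3^(3 + 1). Bump = 1024. G_2 = 1023.
G_2 = 1023. HB_4(1023) = 3·4^4 + 3·4^3 + 3·4^2 + 3·4 + 3. Bump = 9843. G_3 = 9842.
G_3 = 9842. HB_5(9842) = 3·5^5 + 3·5^3 + 3·5^2 + 3·5 + 2. Bump = 140744. G_4 = 140743.
G_4 = 140743. HB_6(140743) = 3·6^6 + 3·6^3 + 3·6^2 + 3·6 + 1. Bump = 2471827. G_5 = 2471826.
G_5 = 2471826. HB_7(2471826) = 3·7^7 + 3·7^3 + 3·7^2 + 3·7. Bump = 50333400. G_6 = 50333399.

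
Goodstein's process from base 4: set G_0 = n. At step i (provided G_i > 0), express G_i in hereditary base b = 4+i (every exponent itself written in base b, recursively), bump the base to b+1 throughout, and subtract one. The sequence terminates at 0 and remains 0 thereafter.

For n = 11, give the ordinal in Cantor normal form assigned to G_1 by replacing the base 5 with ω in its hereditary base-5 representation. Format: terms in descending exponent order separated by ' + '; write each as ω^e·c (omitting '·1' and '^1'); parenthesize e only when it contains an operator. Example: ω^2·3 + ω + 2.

[0] 11 ≡ 2·4 + 3 (base 4). Lift 5: 13. −1: 12.
[1] 12 ≡ 2·5 + 2 (base 5). Lift 6: 14. −1: 13.

ω·2 + 2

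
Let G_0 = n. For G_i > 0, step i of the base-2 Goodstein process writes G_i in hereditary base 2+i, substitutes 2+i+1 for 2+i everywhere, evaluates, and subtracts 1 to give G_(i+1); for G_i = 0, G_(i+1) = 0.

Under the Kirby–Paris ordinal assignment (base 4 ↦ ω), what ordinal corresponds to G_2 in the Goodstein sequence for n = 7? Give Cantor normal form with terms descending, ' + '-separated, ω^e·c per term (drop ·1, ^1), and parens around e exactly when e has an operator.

ω^ω + 3

[0] 7 ≡ 2^2 + 2 + 1 (base 2). Lift 3: 31. −1: 30.
[1] 30 ≡ 3^3 + 3 (base 3). Lift 4: 260. −1: 259.
[2] 259 ≡ 4^4 + 3 (base 4). Lift 5: 3128. −1: 3127.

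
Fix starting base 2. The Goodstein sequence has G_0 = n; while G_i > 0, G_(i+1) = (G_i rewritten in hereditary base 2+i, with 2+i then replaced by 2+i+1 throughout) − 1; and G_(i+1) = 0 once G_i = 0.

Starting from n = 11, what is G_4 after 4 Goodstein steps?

279937

step 0: 11 = 2^(2 + 1) + 2 + 1; sub 3 for 2: 3^(3 + 1) + 3 + 1; = 85; G_1 = 85−1 = 84
step 1: 84 = 3^(3 + 1) + 3; sub 4 for 3: 4^(4 + 1) + 4; = 1028; G_2 = 1028−1 = 1027
step 2: 1027 = 4^(4 + 1) + 3; sub 5 for 4: 5^(5 + 1) + 3; = 15628; G_3 = 15628−1 = 15627
step 3: 15627 = 5^(5 + 1) + 2; sub 6 for 5: 6^(6 + 1) + 2; = 279938; G_4 = 279938−1 = 279937
step 4: 279937 = 6^(6 + 1) + 1; sub 7 for 6: 7^(7 + 1) + 1; = 5764802; G_5 = 5764802−1 = 5764801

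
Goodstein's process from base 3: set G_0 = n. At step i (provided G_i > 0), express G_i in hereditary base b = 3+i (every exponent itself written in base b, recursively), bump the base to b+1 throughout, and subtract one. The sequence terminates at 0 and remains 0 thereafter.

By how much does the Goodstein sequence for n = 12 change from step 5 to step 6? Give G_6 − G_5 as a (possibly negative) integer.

[0] 12 ≡ 3^2 + 3 (base 3). Lift 4: 20. −1: 19.
[1] 19 ≡ 4^2 + 3 (base 4). Lift 5: 28. −1: 27.
[2] 27 ≡ 5^2 + 2 (base 5). Lift 6: 38. −1: 37.
[3] 37 ≡ 6^2 + 1 (base 6). Lift 7: 50. −1: 49.
[4] 49 ≡ 7^2 (base 7). Lift 8: 64. −1: 63.
[5] 63 ≡ 7·8 + 7 (base 8). Lift 9: 70. −1: 69.

6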